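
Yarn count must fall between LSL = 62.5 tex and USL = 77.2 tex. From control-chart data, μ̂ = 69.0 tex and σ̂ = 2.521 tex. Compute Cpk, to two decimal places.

0.86

Cpu = (USL − μ̂) / (3σ̂) = (77.2 − 69.0) / (3 × 2.521) = 1.0842; Cpl = (μ̂ − LSL) / (3σ̂) = (69.0 − 62.5) / (3 × 2.521) = 0.8594; Cpk = min(Cpu, Cpl) = 0.8594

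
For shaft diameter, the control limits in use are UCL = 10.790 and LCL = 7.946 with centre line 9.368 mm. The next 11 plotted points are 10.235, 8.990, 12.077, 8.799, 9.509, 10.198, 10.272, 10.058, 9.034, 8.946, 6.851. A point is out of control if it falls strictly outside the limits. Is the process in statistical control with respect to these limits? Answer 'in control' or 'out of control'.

Compare each point to [7.946, 10.790]: sample 3 = 12.077 > UCL; sample 11 = 6.851 < LCL.

out of control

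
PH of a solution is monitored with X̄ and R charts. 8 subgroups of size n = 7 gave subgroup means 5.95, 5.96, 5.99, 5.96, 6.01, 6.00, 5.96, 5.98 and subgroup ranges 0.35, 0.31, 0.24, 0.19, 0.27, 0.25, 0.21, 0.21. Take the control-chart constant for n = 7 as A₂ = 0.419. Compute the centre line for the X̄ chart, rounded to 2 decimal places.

5.98

X̄̄ = (5.95 + 5.96 + 5.99 + 5.96 + 6.01 + 6.00 + 5.96 + 5.98) / 8 = 47.8100 / 8 = 5.9763
CL = X̄̄ = 5.9763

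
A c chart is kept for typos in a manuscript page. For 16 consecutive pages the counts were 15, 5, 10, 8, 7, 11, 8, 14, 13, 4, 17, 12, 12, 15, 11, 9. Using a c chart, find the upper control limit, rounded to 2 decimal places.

20.50

c̄ = (15 + 5 + 10 + 8 + 7 + 11 + 8 + 14 + 13 + 4 + 17 + 12 + 12 + 15 + 11 + 9) / 16 = 171 / 16 = 10.6875
UCL = c̄ + 3√c̄ = 10.6875 + 3 × √10.6875 = 10.6875 + 3 × 3.2692 = 20.4950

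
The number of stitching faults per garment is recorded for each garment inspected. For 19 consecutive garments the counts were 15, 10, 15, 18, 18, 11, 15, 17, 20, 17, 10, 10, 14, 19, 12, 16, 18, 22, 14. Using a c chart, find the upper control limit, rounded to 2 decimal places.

27.06

c̄ = (15 + 10 + 15 + 18 + 18 + 11 + 15 + 17 + 20 + 17 + 10 + 10 + 14 + 19 + 12 + 16 + 18 + 22 + 14) / 19 = 291 / 19 = 15.3158
UCL = c̄ + 3√c̄ = 15.3158 + 3 × √15.3158 = 15.3158 + 3 × 3.9135 = 27.0564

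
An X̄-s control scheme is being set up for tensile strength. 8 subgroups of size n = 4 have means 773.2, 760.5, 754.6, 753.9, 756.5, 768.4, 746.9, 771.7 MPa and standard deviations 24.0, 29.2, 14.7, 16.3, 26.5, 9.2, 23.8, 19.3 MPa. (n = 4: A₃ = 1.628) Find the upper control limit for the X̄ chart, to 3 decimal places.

793.883

X̄̄ = (773.2 + 760.5 + 754.6 + 753.9 + 756.5 + 768.4 + 746.9 + 771.7) / 8 = 760.7125
s̄ = (24.0 + 29.2 + 14.7 + 16.3 + 26.5 + 9.2 + 23.8 + 19.3) / 8 = 20.3750
UCL = X̄̄ + A₃·s̄ = 760.7125 + 1.628 × 20.3750 = 793.8830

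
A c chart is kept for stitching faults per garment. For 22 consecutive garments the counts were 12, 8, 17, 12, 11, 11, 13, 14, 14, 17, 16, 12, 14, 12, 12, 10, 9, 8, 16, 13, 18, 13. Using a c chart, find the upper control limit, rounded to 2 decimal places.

23.56

c̄ = (12 + 8 + 17 + 12 + 11 + 11 + 13 + 14 + 14 + 17 + 16 + 12 + 14 + 12 + 12 + 10 + 9 + 8 + 16 + 13 + 18 + 13) / 22 = 282 / 22 = 12.8182
UCL = c̄ + 3√c̄ = 12.8182 + 3 × √12.8182 = 12.8182 + 3 × 3.5802 = 23.5589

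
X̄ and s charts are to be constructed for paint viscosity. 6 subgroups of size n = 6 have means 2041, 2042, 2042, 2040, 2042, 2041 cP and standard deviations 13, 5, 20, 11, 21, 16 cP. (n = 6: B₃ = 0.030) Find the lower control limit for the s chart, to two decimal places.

s̄ = (13 + 5 + 20 + 11 + 21 + 16) / 6 = 14.3333
LCL_s = B₃·s̄ = 0.030 × 14.3333 = 0.4300

0.43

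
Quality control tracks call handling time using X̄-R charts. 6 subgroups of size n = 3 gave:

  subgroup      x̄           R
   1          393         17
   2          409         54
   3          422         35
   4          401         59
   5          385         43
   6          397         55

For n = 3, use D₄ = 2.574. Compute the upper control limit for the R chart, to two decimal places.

R̄ = (17 + 54 + 35 + 59 + 43 + 55) / 6 = 263.0000 / 6 = 43.8333
UCL_R = D₄·R̄ = 2.574 × 43.8333 = 112.8270

112.83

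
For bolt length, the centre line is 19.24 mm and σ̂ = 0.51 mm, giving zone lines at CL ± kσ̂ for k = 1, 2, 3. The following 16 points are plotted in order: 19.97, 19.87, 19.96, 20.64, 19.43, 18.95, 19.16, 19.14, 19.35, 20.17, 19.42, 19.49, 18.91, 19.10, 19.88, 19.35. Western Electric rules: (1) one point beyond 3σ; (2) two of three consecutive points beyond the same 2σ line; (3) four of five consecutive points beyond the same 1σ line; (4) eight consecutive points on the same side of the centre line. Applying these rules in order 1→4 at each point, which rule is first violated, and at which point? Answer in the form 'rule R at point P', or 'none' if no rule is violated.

Zone of each point (C = within 1σ̂, B = 1σ̂–2σ̂, A = 2σ̂–3σ̂, * = beyond 3σ̂; sign = side of CL): 1:+B, 2:+B, 3:+B, 4:+A, 5:+C, 6:-C, 7:-C, 8:-C, 9:+C, 10:+B, 11:+C, 12:+C, 13:-C, 14:-C, 15:+B, 16:+C
Rule 3 (four of five consecutive points beyond the same 1σ limit) is satisfied at point 4.

rule 3 at point 4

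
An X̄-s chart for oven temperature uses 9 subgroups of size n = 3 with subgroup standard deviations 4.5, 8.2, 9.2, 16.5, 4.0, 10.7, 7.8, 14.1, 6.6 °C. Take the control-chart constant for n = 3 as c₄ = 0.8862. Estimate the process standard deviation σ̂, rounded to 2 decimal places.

s̄ = (4.5 + 8.2 + 9.2 + 16.5 + 4.0 + 10.7 + 7.8 + 14.1 + 6.6) / 9 = 9.0667
σ̂ = s̄ / c₄ = 9.0667 / 0.8862 = 10.2309

10.23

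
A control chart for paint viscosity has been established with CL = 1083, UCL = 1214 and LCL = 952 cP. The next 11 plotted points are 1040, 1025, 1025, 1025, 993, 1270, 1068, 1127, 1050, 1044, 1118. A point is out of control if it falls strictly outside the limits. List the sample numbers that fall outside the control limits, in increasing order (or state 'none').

Compare each point to [952, 1214]: sample 6 = 1270 > UCL.

6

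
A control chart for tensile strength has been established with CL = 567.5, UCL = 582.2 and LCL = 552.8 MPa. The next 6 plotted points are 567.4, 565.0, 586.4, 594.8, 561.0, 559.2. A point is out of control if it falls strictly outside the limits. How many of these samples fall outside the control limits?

Compare each point to [552.8, 582.2]: sample 3 = 586.4 > UCL; sample 4 = 594.8 > UCL.

2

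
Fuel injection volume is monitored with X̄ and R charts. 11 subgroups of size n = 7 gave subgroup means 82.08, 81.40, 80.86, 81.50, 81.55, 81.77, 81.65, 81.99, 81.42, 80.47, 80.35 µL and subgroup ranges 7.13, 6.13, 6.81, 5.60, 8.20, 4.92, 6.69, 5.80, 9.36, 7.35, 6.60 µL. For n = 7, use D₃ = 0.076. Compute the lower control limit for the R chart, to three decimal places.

R̄ = (7.13 + 6.13 + 6.81 + 5.60 + 8.20 + 4.92 + 6.69 + 5.80 + 9.36 + 7.35 + 6.60) / 11 = 74.5900 / 11 = 6.7809
LCL_R = D₃·R̄ = 0.076 × 6.7809 = 0.5153

0.515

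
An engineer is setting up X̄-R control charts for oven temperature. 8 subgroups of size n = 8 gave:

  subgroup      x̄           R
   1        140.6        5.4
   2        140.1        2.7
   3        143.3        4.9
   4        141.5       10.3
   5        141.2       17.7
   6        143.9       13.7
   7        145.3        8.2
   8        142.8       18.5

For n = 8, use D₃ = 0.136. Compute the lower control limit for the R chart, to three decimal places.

1.384

R̄ = (5.4 + 2.7 + 4.9 + 10.3 + 17.7 + 13.7 + 8.2 + 18.5) / 8 = 81.4000 / 8 = 10.1750
LCL_R = D₃·R̄ = 0.136 × 10.1750 = 1.3838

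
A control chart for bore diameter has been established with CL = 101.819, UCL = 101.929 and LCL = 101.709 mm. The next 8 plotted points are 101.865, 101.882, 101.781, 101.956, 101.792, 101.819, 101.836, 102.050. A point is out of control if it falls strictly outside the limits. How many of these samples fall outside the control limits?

2

Compare each point to [101.709, 101.929]: sample 4 = 101.956 > UCL; sample 8 = 102.050 > UCL.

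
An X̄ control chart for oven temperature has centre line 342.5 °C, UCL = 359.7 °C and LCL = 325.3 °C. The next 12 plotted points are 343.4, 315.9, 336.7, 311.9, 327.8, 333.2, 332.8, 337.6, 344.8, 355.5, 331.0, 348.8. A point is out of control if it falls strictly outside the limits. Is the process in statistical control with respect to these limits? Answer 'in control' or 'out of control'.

Compare each point to [325.3, 359.7]: sample 2 = 315.9 < LCL; sample 4 = 311.9 < LCL.

out of control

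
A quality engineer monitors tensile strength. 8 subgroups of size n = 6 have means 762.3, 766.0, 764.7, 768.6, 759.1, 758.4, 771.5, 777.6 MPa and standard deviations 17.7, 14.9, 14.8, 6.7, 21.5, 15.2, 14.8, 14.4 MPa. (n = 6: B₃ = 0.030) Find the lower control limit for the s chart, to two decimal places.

s̄ = (17.7 + 14.9 + 14.8 + 6.7 + 21.5 + 15.2 + 14.8 + 14.4) / 8 = 15.0000
LCL_s = B₃·s̄ = 0.030 × 15.0000 = 0.4500

0.45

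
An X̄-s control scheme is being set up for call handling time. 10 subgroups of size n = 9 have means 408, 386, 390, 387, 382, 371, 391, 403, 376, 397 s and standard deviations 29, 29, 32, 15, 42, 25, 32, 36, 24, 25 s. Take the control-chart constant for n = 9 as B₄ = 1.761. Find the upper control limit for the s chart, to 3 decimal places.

s̄ = (29 + 29 + 32 + 15 + 42 + 25 + 32 + 36 + 24 + 25) / 10 = 28.9000
UCL_s = B₄·s̄ = 1.761 × 28.9000 = 50.8929

50.893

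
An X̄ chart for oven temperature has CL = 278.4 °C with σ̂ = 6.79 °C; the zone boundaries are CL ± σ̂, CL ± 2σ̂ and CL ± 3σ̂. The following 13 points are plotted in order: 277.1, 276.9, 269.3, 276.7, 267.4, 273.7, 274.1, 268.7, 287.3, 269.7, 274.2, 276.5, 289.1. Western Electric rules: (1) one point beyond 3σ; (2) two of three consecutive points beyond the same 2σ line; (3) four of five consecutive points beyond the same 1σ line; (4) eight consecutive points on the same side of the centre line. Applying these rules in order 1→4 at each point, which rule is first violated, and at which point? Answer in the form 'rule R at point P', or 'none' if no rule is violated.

Zone of each point (C = within 1σ̂, B = 1σ̂–2σ̂, A = 2σ̂–3σ̂, * = beyond 3σ̂; sign = side of CL): 1:-C, 2:-C, 3:-B, 4:-C, 5:-B, 6:-C, 7:-C, 8:-B, 9:+B, 10:-B, 11:-C, 12:-C, 13:+B
Rule 4 (eight consecutive points on the same side of the centre line) is satisfied at point 8.

rule 4 at point 8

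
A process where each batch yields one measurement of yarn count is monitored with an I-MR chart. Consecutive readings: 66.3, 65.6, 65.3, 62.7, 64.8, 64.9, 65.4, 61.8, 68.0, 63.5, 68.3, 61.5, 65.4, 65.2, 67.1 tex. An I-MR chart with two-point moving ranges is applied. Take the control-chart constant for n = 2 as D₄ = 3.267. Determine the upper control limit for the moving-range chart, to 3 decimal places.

8.914

Moving ranges: 0.7, 0.3, 2.6, 2.1, 0.1, 0.5, 3.6, 6.2, 4.5, 4.8, 6.8, 3.9, 0.2, 1.9; M̄R̄ = 38.2000 / 14 = 2.7286
UCL_MR = D₄·M̄R̄ = 3.267 × 2.7286 = 8.9142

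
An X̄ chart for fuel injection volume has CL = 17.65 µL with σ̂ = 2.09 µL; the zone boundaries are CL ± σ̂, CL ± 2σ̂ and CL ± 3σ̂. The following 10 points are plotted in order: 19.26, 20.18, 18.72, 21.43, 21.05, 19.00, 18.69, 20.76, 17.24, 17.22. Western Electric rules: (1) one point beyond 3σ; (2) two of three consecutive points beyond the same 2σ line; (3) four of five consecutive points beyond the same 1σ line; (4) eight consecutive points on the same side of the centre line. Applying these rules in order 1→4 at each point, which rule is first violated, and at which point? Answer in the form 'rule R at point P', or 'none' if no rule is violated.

rule 4 at point 8

Zone of each point (C = within 1σ̂, B = 1σ̂–2σ̂, A = 2σ̂–3σ̂, * = beyond 3σ̂; sign = side of CL): 1:+C, 2:+B, 3:+C, 4:+B, 5:+B, 6:+C, 7:+C, 8:+B, 9:-C, 10:-C
Rule 4 (eight consecutive points on the same side of the centre line) is satisfied at point 8.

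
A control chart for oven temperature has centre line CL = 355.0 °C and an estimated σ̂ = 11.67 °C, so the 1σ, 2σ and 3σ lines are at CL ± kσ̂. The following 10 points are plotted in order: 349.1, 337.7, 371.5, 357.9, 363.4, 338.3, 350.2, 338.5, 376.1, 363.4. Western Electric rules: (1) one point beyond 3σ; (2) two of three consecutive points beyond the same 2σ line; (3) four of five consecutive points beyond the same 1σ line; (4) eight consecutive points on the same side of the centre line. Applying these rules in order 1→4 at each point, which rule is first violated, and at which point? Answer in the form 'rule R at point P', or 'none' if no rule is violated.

none

Zone of each point (C = within 1σ̂, B = 1σ̂–2σ̂, A = 2σ̂–3σ̂, * = beyond 3σ̂; sign = side of CL): 1:-C, 2:-B, 3:+B, 4:+C, 5:+C, 6:-B, 7:-C, 8:-B, 9:+B, 10:+C
No rule fires across all 10 points.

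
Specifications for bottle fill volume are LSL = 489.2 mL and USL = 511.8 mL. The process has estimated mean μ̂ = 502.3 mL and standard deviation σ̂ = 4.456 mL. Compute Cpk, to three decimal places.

Cpu = (USL − μ̂) / (3σ̂) = (511.8 − 502.3) / (3 × 4.456) = 0.7107; Cpl = (μ̂ − LSL) / (3σ̂) = (502.3 − 489.2) / (3 × 4.456) = 0.9800; Cpk = min(Cpu, Cpl) = 0.7107

0.711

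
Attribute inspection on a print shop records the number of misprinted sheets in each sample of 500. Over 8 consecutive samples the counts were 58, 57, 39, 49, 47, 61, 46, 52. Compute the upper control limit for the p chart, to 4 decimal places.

p̄ = Σdᵢ / (k·n) = 409 / (8 × 500) = 0.10225
UCL = p̄ + 3·√(p̄(1−p̄)/n) = 0.10225 + 3 × √(0.10225×0.89775/500) = 0.10225 + 3 × 0.01355 = 0.14290

0.1429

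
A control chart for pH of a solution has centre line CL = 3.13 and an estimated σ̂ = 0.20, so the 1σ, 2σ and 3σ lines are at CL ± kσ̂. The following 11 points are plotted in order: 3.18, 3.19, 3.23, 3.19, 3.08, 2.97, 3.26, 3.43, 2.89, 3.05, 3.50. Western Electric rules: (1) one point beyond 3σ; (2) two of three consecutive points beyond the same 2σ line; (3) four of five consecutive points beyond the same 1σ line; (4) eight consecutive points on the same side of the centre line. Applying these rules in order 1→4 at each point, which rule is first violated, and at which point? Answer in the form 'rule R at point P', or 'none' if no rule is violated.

Zone of each point (C = within 1σ̂, B = 1σ̂–2σ̂, A = 2σ̂–3σ̂, * = beyond 3σ̂; sign = side of CL): 1:+C, 2:+C, 3:+C, 4:+C, 5:-C, 6:-C, 7:+C, 8:+B, 9:-B, 10:-C, 11:+B
No rule fires across all 11 points.

none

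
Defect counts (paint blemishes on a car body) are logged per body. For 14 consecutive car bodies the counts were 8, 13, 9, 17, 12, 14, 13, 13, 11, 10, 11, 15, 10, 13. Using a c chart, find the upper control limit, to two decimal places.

c̄ = (8 + 13 + 9 + 17 + 12 + 14 + 13 + 13 + 11 + 10 + 11 + 15 + 10 + 13) / 14 = 169 / 14 = 12.0714
UCL = c̄ + 3√c̄ = 12.0714 + 3 × √12.0714 = 12.0714 + 3 × 3.4744 = 22.4946

22.49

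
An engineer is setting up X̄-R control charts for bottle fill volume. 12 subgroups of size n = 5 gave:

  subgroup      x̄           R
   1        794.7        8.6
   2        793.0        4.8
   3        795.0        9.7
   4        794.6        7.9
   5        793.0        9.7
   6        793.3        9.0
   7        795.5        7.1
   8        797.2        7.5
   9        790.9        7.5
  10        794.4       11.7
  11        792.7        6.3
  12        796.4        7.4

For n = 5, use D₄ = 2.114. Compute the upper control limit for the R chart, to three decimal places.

R̄ = (8.6 + 4.8 + 9.7 + 7.9 + 9.7 + 9.0 + 7.1 + 7.5 + 7.5 + 11.7 + 6.3 + 7.4) / 12 = 97.2000 / 12 = 8.1000
UCL_R = D₄·R̄ = 2.114 × 8.1000 = 17.1234

17.123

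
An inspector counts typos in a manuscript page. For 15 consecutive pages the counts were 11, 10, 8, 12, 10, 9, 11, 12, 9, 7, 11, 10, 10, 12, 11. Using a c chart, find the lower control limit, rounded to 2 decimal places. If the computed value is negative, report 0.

c̄ = (11 + 10 + 8 + 12 + 10 + 9 + 11 + 12 + 9 + 7 + 11 + 10 + 10 + 12 + 11) / 15 = 153 / 15 = 10.2000
LCL = c̄ − 3√c̄ = 10.2000 − 3 × 3.1937 = 0.6188

0.62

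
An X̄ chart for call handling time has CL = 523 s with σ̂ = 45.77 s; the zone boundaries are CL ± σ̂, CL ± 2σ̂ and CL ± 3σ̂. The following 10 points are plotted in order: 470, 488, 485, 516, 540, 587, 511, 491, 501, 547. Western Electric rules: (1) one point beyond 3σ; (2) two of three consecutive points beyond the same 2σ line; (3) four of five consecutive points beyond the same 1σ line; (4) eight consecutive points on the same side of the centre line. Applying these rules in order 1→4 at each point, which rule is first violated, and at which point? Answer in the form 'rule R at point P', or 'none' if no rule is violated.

Zone of each point (C = within 1σ̂, B = 1σ̂–2σ̂, A = 2σ̂–3σ̂, * = beyond 3σ̂; sign = side of CL): 1:-B, 2:-C, 3:-C, 4:-C, 5:+C, 6:+B, 7:-C, 8:-C, 9:-C, 10:+C
No rule fires across all 10 points.

none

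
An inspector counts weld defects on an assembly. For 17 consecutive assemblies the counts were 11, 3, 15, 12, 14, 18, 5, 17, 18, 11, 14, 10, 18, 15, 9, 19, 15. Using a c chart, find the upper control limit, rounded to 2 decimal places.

c̄ = (11 + 3 + 15 + 12 + 14 + 18 + 5 + 17 + 18 + 11 + 14 + 10 + 18 + 15 + 9 + 19 + 15) / 17 = 224 / 17 = 13.1765
UCL = c̄ + 3√c̄ = 13.1765 + 3 × √13.1765 = 13.1765 + 3 × 3.6299 = 24.0663

24.07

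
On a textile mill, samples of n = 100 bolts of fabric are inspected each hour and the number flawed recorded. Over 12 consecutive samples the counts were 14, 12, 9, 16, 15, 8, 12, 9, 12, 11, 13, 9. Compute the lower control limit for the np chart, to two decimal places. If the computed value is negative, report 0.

p̄ = Σdᵢ / (k·n) = 140 / (12 × 100) = 0.11667
LCL = np̄ − 3·√(np̄(1−p̄)) = 11.6667 − 3 × 3.2102 = 2.0360

2.04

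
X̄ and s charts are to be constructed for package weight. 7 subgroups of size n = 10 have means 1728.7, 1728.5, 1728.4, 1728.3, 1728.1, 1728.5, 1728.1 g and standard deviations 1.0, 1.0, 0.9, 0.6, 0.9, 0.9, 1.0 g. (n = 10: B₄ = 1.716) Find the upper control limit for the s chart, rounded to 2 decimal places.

1.54

s̄ = (1.0 + 1.0 + 0.9 + 0.6 + 0.9 + 0.9 + 1.0) / 7 = 0.9000
UCL_s = B₄·s̄ = 1.716 × 0.9000 = 1.5444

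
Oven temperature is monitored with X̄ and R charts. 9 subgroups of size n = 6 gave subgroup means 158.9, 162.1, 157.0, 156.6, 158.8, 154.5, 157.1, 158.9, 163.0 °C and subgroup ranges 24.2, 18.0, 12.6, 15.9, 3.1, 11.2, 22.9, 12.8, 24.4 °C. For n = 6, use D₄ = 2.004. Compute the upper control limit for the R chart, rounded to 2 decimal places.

R̄ = (24.2 + 18.0 + 12.6 + 15.9 + 3.1 + 11.2 + 22.9 + 12.8 + 24.4) / 9 = 145.1000 / 9 = 16.1222
UCL_R = D₄·R̄ = 2.004 × 16.1222 = 32.3089

32.31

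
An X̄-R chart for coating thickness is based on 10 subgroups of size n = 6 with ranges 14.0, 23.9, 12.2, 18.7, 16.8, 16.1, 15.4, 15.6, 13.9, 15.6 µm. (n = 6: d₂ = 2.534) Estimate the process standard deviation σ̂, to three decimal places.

R̄ = (14.0 + 23.9 + 12.2 + 18.7 + 16.8 + 16.1 + 15.4 + 15.6 + 13.9 + 15.6) / 10 = 16.2200
σ̂ = R̄ / d₂ = 16.2200 / 2.534 = 6.4009

6.401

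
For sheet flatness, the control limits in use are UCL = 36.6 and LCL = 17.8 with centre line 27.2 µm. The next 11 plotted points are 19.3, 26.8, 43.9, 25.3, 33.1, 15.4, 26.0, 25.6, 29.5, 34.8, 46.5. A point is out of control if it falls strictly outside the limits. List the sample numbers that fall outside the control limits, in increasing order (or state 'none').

3, 6, 11

Compare each point to [17.8, 36.6]: sample 3 = 43.9 > UCL; sample 6 = 15.4 < LCL; sample 11 = 46.5 > UCL.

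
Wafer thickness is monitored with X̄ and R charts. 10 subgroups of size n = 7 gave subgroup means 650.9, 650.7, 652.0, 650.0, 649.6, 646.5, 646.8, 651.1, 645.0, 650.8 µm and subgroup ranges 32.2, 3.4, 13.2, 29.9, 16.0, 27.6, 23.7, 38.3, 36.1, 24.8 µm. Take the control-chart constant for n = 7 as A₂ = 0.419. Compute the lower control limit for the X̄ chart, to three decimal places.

639.066

X̄̄ = (650.9 + 650.7 + 652.0 + 650.0 + 649.6 + 646.5 + 646.8 + 651.1 + 645.0 + 650.8) / 10 = 6493.4000 / 10 = 649.3400
R̄ = (32.2 + 3.4 + 13.2 + 29.9 + 16.0 + 27.6 + 23.7 + 38.3 + 36.1 + 24.8) / 10 = 245.2000 / 10 = 24.5200
LCL = X̄̄ − A₂·R̄ = 649.3400 − 0.419 × 24.5200 = 639.0661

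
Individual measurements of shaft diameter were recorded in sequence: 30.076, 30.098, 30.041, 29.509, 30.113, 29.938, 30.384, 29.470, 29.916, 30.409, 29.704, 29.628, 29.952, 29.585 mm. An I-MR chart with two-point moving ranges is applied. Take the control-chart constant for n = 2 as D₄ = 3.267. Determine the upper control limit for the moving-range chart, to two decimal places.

1.30

Moving ranges: 0.022, 0.057, 0.532, 0.604, 0.175, 0.446, 0.914, 0.446, 0.493, 0.705, 0.076, 0.324, 0.367; M̄R̄ = 5.1610 / 13 = 0.3970
UCL_MR = D₄·M̄R̄ = 3.267 × 0.3970 = 1.2970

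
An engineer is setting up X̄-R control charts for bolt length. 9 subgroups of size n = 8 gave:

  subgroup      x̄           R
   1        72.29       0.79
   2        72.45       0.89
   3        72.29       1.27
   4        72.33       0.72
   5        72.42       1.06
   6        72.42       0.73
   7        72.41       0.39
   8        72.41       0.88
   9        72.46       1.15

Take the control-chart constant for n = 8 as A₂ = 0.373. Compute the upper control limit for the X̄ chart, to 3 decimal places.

X̄̄ = (72.29 + 72.45 + 72.29 + 72.33 + 72.42 + 72.42 + 72.41 + 72.41 + 72.46) / 9 = 651.4800 / 9 = 72.3867
R̄ = (0.79 + 0.89 + 1.27 + 0.72 + 1.06 + 0.73 + 0.39 + 0.88 + 1.15) / 9 = 7.8800 / 9 = 0.8756
UCL = X̄̄ + A₂·R̄ = 72.3867 + 0.373 × 0.8756 = 72.7132

72.713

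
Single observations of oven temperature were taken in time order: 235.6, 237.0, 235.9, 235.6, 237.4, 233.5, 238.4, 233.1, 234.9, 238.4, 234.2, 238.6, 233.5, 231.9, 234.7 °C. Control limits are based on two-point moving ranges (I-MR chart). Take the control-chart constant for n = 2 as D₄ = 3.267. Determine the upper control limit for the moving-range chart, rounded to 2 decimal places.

Moving ranges: 1.4, 1.1, 0.3, 1.8, 3.9, 4.9, 5.3, 1.8, 3.5, 4.2, 4.4, 5.1, 1.6, 2.8; M̄R̄ = 42.1000 / 14 = 3.0071
UCL_MR = D₄·M̄R̄ = 3.267 × 3.0071 = 9.8243

9.82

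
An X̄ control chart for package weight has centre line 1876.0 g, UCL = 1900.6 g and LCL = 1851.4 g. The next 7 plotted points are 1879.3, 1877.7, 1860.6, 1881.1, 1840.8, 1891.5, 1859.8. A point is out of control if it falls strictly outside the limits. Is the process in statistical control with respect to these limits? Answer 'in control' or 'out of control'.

Compare each point to [1851.4, 1900.6]: sample 5 = 1840.8 < LCL.

out of control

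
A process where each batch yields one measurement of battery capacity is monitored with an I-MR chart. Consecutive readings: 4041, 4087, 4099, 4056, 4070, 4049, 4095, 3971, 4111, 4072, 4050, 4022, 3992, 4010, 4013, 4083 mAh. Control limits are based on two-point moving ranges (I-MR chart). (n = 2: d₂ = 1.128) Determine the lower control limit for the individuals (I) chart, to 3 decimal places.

3935.000

X̄ = (4041 + 4087 + 4099 + 4056 + 4070 + 4049 + 4095 + 3971 + 4111 + 4072 + 4050 + 4022 + 3992 + 4010 + 4013 + 4083) / 16 = 4051.3125
Moving ranges: 46, 12, 43, 14, 21, 46, 124, 140, 39, 22, 28, 30, 18, 3, 70; M̄R̄ = 656.0000 / 15 = 43.7333
LCL = X̄ − 3·M̄R̄/d₂ = 4051.3125 − 3 × 43.7333 / 1.128 = 3935.0004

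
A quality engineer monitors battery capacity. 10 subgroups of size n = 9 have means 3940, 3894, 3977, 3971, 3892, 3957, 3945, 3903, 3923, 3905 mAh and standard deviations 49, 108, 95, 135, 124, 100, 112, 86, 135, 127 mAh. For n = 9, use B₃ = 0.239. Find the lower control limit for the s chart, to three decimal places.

s̄ = (49 + 108 + 95 + 135 + 124 + 100 + 112 + 86 + 135 + 127) / 10 = 107.1000
LCL_s = B₃·s̄ = 0.239 × 107.1000 = 25.5969

25.597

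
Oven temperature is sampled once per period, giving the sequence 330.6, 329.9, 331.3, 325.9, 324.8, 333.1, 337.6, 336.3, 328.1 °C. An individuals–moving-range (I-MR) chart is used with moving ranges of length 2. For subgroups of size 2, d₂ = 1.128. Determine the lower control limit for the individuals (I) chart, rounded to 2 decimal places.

320.57

X̄ = (330.6 + 329.9 + 331.3 + 325.9 + 324.8 + 333.1 + 337.6 + 336.3 + 328.1) / 9 = 330.8444
Moving ranges: 0.7, 1.4, 5.4, 1.1, 8.3, 4.5, 1.3, 8.2; M̄R̄ = 30.9000 / 8 = 3.8625
LCL = X̄ − 3·M̄R̄/d₂ = 330.8444 − 3 × 3.8625 / 1.128 = 320.5718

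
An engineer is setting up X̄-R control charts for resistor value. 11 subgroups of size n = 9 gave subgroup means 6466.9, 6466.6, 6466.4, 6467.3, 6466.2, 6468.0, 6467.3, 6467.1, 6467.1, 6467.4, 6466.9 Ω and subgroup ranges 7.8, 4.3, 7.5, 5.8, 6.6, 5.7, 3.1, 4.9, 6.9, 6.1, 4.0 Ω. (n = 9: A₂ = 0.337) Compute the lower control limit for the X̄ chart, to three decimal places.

6465.097

X̄̄ = (6466.9 + 6466.6 + 6466.4 + 6467.3 + 6466.2 + 6468.0 + 6467.3 + 6467.1 + 6467.1 + 6467.4 + 6466.9) / 11 = 71137.2000 / 11 = 6467.0182
R̄ = (7.8 + 4.3 + 7.5 + 5.8 + 6.6 + 5.7 + 3.1 + 4.9 + 6.9 + 6.1 + 4.0) / 11 = 62.7000 / 11 = 5.7000
LCL = X̄̄ − A₂·R̄ = 6467.0182 − 0.337 × 5.7000 = 6465.0973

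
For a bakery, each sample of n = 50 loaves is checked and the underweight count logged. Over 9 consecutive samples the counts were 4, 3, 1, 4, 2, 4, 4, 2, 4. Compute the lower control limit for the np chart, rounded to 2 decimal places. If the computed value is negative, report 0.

p̄ = Σdᵢ / (k·n) = 28 / (9 × 50) = 0.06222
LCL = np̄ − 3·√(np̄(1−p̄)) = 3.1111 − 3 × 1.7081 = -2.0131 → 0 (negative, so LCL = 0)

0.00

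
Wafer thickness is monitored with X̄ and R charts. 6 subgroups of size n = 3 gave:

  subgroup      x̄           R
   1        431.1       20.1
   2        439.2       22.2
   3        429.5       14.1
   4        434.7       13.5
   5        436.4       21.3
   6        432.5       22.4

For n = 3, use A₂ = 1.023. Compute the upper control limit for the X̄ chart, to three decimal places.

X̄̄ = (431.1 + 439.2 + 429.5 + 434.7 + 436.4 + 432.5) / 6 = 2603.4000 / 6 = 433.9000
R̄ = (20.1 + 22.2 + 14.1 + 13.5 + 21.3 + 22.4) / 6 = 113.6000 / 6 = 18.9333
UCL = X̄̄ + A₂·R̄ = 433.9000 + 1.023 × 18.9333 = 453.2688

453.269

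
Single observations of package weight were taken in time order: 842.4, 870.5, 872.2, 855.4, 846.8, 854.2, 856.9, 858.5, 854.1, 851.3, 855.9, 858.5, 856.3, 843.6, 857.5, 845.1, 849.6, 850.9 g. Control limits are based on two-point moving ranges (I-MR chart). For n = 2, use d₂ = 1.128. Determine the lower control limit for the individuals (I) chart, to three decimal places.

X̄ = (842.4 + 870.5 + 872.2 + 855.4 + 846.8 + 854.2 + 856.9 + 858.5 + 854.1 + 851.3 + 855.9 + 858.5 + 856.3 + 843.6 + 857.5 + 845.1 + 849.6 + 850.9) / 18 = 854.4278
Moving ranges: 28.1, 1.7, 16.8, 8.6, 7.4, 2.7, 1.6, 4.4, 2.8, 4.6, 2.6, 2.2, 12.7, 13.9, 12.4, 4.5, 1.3; M̄R̄ = 128.3000 / 17 = 7.5471
LCL = X̄ − 3·M̄R̄/d₂ = 854.4278 − 3 × 7.5471 / 1.128 = 834.3558

834.356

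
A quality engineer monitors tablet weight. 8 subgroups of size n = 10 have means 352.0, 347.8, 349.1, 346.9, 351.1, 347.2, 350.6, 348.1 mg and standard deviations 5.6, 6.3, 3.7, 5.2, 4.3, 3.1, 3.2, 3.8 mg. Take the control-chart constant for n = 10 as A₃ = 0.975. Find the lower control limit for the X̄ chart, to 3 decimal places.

344.810

X̄̄ = (352.0 + 347.8 + 349.1 + 346.9 + 351.1 + 347.2 + 350.6 + 348.1) / 8 = 349.1000
s̄ = (5.6 + 6.3 + 3.7 + 5.2 + 4.3 + 3.1 + 3.2 + 3.8) / 8 = 4.4000
LCL = X̄̄ − A₃·s̄ = 349.1000 − 0.975 × 4.4000 = 344.8100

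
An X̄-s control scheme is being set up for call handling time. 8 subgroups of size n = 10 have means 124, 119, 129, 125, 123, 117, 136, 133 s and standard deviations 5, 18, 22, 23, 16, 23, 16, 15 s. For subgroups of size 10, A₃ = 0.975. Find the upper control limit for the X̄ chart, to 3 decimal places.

142.569

X̄̄ = (124 + 119 + 129 + 125 + 123 + 117 + 136 + 133) / 8 = 125.7500
s̄ = (5 + 18 + 22 + 23 + 16 + 23 + 16 + 15) / 8 = 17.2500
UCL = X̄̄ + A₃·s̄ = 125.7500 + 0.975 × 17.2500 = 142.5687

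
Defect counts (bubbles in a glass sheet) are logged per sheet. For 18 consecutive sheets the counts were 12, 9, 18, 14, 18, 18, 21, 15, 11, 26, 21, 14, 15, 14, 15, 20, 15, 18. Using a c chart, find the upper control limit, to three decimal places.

c̄ = (12 + 9 + 18 + 14 + 18 + 18 + 21 + 15 + 11 + 26 + 21 + 14 + 15 + 14 + 15 + 20 + 15 + 18) / 18 = 294 / 18 = 16.3333
UCL = c̄ + 3√c̄ = 16.3333 + 3 × √16.3333 = 16.3333 + 3 × 4.0415 = 28.4577

28.458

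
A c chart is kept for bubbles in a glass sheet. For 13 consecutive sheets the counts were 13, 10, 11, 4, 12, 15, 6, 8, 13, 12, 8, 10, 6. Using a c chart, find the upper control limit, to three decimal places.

19.260

c̄ = (13 + 10 + 11 + 4 + 12 + 15 + 6 + 8 + 13 + 12 + 8 + 10 + 6) / 13 = 128 / 13 = 9.8462
UCL = c̄ + 3√c̄ = 9.8462 + 3 × √9.8462 = 9.8462 + 3 × 3.1379 = 19.2597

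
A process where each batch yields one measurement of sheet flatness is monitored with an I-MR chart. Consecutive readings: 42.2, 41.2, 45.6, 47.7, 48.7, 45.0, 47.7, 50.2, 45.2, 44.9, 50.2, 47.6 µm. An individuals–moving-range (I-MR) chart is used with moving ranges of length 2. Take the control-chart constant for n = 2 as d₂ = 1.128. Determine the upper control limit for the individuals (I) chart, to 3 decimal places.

53.748

X̄ = (42.2 + 41.2 + 45.6 + 47.7 + 48.7 + 45.0 + 47.7 + 50.2 + 45.2 + 44.9 + 50.2 + 47.6) / 12 = 46.3500
Moving ranges: 1.0, 4.4, 2.1, 1.0, 3.7, 2.7, 2.5, 5.0, 0.3, 5.3, 2.6; M̄R̄ = 30.6000 / 11 = 2.7818
UCL = X̄ + 3·M̄R̄/d₂ = 46.3500 + 3 × 2.7818 / 1.128 = 53.7485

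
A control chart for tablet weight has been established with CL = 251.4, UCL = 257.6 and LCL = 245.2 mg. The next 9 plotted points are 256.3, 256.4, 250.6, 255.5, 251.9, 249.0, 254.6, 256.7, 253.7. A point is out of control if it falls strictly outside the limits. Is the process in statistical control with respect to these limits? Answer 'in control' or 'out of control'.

All 9 points lie within [245.2, 257.6].

in control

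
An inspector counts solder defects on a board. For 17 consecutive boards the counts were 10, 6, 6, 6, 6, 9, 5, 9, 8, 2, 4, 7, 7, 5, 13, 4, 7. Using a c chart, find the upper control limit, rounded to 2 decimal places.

14.47

c̄ = (10 + 6 + 6 + 6 + 6 + 9 + 5 + 9 + 8 + 2 + 4 + 7 + 7 + 5 + 13 + 4 + 7) / 17 = 114 / 17 = 6.7059
UCL = c̄ + 3√c̄ = 6.7059 + 3 × √6.7059 = 6.7059 + 3 × 2.5896 = 14.4746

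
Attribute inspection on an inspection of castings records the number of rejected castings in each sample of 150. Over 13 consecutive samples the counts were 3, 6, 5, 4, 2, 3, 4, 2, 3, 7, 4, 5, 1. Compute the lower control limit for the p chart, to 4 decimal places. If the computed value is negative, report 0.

p̄ = Σdᵢ / (k·n) = 49 / (13 × 150) = 0.02513
LCL = p̄ − 3·√(p̄(1−p̄)/n) = 0.02513 − 3 × 0.01278 = -0.01321 → 0 (negative, so LCL = 0)

0.0000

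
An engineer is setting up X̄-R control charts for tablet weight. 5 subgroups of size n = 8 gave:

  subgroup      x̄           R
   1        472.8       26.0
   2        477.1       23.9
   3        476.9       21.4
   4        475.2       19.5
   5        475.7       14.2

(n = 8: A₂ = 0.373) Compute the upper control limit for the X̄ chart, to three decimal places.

483.373

X̄̄ = (472.8 + 477.1 + 476.9 + 475.2 + 475.7) / 5 = 2377.7000 / 5 = 475.5400
R̄ = (26.0 + 23.9 + 21.4 + 19.5 + 14.2) / 5 = 105.0000 / 5 = 21.0000
UCL = X̄̄ + A₂·R̄ = 475.5400 + 0.373 × 21.0000 = 483.3730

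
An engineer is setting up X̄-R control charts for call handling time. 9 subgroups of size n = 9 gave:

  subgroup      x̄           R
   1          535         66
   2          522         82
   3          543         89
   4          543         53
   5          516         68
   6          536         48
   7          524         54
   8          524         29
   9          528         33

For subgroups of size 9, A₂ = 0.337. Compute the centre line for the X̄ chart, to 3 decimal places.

530.111

X̄̄ = (535 + 522 + 543 + 543 + 516 + 536 + 524 + 524 + 528) / 9 = 4771.0000 / 9 = 530.1111
CL = X̄̄ = 530.1111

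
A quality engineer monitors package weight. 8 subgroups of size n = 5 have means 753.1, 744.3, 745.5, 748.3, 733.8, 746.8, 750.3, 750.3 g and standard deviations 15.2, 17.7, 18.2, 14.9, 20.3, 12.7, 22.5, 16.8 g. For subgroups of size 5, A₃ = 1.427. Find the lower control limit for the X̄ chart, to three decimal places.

721.881

X̄̄ = (753.1 + 744.3 + 745.5 + 748.3 + 733.8 + 746.8 + 750.3 + 750.3) / 8 = 746.5500
s̄ = (15.2 + 17.7 + 18.2 + 14.9 + 20.3 + 12.7 + 22.5 + 16.8) / 8 = 17.2875
LCL = X̄̄ − A₃·s̄ = 746.5500 − 1.427 × 17.2875 = 721.8807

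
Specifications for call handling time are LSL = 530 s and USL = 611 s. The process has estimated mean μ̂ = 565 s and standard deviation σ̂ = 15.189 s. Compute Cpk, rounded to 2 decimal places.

0.77

Cpu = (USL − μ̂) / (3σ̂) = (611 − 565) / (3 × 15.189) = 1.0095; Cpl = (μ̂ − LSL) / (3σ̂) = (565 − 530) / (3 × 15.189) = 0.7681; Cpk = min(Cpu, Cpl) = 0.7681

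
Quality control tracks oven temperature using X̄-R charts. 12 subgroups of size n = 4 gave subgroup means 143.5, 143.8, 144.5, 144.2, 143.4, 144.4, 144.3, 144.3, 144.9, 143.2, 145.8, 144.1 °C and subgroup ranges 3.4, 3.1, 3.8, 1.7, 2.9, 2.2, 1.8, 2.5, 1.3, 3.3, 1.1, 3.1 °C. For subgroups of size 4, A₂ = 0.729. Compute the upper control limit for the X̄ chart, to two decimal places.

146.03

X̄̄ = (143.5 + 143.8 + 144.5 + 144.2 + 143.4 + 144.4 + 144.3 + 144.3 + 144.9 + 143.2 + 145.8 + 144.1) / 12 = 1730.4000 / 12 = 144.2000
R̄ = (3.4 + 3.1 + 3.8 + 1.7 + 2.9 + 2.2 + 1.8 + 2.5 + 1.3 + 3.3 + 1.1 + 3.1) / 12 = 30.2000 / 12 = 2.5167
UCL = X̄̄ + A₂·R̄ = 144.2000 + 0.729 × 2.5167 = 146.0347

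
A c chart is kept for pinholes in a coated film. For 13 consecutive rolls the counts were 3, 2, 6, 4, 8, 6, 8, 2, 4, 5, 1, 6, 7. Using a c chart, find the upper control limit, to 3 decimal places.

c̄ = (3 + 2 + 6 + 4 + 8 + 6 + 8 + 2 + 4 + 5 + 1 + 6 + 7) / 13 = 62 / 13 = 4.7692
UCL = c̄ + 3√c̄ = 4.7692 + 3 × √4.7692 = 4.7692 + 3 × 2.1839 = 11.3208

11.321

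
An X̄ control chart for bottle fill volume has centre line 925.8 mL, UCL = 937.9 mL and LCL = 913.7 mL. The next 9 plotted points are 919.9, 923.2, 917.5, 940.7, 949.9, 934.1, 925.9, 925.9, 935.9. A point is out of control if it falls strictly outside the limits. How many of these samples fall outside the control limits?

Compare each point to [913.7, 937.9]: sample 4 = 940.7 > UCL; sample 5 = 949.9 > UCL.

2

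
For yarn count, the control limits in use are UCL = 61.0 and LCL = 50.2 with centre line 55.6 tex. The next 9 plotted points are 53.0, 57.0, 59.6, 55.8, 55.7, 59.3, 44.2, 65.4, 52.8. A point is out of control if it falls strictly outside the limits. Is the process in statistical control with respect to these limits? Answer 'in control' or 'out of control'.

Compare each point to [50.2, 61.0]: sample 7 = 44.2 < LCL; sample 8 = 65.4 > UCL.

out of control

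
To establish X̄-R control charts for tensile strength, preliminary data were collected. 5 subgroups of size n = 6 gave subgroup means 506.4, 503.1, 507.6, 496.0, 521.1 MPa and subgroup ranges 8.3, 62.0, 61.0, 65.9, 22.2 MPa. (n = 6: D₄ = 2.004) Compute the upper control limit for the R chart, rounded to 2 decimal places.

87.94

R̄ = (8.3 + 62.0 + 61.0 + 65.9 + 22.2) / 5 = 219.4000 / 5 = 43.8800
UCL_R = D₄·R̄ = 2.004 × 43.8800 = 87.9355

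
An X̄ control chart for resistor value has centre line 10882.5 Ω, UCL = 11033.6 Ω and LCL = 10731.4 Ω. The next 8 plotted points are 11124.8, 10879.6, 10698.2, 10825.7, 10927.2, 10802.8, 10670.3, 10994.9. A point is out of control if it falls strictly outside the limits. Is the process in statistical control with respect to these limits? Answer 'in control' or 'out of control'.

Compare each point to [10731.4, 11033.6]: sample 1 = 11124.8 > UCL; sample 3 = 10698.2 < LCL; sample 7 = 10670.3 < LCL.

out of control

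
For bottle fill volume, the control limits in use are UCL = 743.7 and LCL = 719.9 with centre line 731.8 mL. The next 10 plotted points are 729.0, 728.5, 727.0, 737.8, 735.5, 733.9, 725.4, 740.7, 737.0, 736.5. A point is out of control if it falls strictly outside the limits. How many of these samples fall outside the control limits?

0

All 10 points lie within [719.9, 743.7].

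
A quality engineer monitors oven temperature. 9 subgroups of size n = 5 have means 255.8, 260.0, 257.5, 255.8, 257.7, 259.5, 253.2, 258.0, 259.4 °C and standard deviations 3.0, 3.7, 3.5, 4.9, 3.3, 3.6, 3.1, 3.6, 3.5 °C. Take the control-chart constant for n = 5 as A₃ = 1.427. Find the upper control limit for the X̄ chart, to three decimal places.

X̄̄ = (255.8 + 260.0 + 257.5 + 255.8 + 257.7 + 259.5 + 253.2 + 258.0 + 259.4) / 9 = 257.4333
s̄ = (3.0 + 3.7 + 3.5 + 4.9 + 3.3 + 3.6 + 3.1 + 3.6 + 3.5) / 9 = 3.5778
UCL = X̄̄ + A₃·s̄ = 257.4333 + 1.427 × 3.5778 = 262.5388

262.539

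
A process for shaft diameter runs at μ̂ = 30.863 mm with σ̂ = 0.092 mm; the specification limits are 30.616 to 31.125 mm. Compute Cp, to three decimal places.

Cp = (USL − LSL) / (6σ̂) = (31.125 − 30.616) / (6 × 0.092) = 0.5090 / 0.5520 = 0.9221

0.922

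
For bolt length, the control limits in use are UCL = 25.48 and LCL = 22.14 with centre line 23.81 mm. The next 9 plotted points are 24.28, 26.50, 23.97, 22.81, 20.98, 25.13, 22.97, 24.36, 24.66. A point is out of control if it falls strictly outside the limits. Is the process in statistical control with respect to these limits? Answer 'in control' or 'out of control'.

Compare each point to [22.14, 25.48]: sample 2 = 26.50 > UCL; sample 5 = 20.98 < LCL.

out of control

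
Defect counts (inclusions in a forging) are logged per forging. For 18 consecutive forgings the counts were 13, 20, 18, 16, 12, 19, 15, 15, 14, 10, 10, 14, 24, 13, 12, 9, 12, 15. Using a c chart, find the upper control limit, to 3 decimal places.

25.924

c̄ = (13 + 20 + 18 + 16 + 12 + 19 + 15 + 15 + 14 + 10 + 10 + 14 + 24 + 13 + 12 + 9 + 12 + 15) / 18 = 261 / 18 = 14.5000
UCL = c̄ + 3√c̄ = 14.5000 + 3 × √14.5000 = 14.5000 + 3 × 3.8079 = 25.9237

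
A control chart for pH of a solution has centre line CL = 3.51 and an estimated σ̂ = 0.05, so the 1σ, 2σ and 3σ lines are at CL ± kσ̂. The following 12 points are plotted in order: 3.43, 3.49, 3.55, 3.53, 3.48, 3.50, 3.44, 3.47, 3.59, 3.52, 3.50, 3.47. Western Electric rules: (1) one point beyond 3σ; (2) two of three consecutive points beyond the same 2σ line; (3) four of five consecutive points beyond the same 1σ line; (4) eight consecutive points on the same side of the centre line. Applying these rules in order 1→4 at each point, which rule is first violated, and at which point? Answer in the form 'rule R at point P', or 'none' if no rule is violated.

none

Zone of each point (C = within 1σ̂, B = 1σ̂–2σ̂, A = 2σ̂–3σ̂, * = beyond 3σ̂; sign = side of CL): 1:-B, 2:-C, 3:+C, 4:+C, 5:-C, 6:-C, 7:-B, 8:-C, 9:+B, 10:+C, 11:-C, 12:-C
No rule fires across all 12 points.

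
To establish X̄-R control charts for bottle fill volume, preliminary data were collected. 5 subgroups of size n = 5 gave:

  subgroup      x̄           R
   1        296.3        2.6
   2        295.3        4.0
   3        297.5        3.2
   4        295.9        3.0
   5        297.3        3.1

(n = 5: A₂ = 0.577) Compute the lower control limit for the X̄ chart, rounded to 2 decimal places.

X̄̄ = (296.3 + 295.3 + 297.5 + 295.9 + 297.3) / 5 = 1482.3000 / 5 = 296.4600
R̄ = (2.6 + 4.0 + 3.2 + 3.0 + 3.1) / 5 = 15.9000 / 5 = 3.1800
LCL = X̄̄ − A₂·R̄ = 296.4600 − 0.577 × 3.1800 = 294.6251

294.63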